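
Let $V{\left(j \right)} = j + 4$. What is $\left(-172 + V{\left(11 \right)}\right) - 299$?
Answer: $-456$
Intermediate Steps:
$V{\left(j \right)} = 4 + j$
$\left(-172 + V{\left(11 \right)}\right) - 299 = \left(-172 + \left(4 + 11\right)\right) - 299 = \left(-172 + 15\right) - 299 = -157 - 299 = -456$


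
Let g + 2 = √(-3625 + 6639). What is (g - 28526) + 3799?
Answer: -24729 + √3014 ≈ -24674.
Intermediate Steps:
g = -2 + √3014 (g = -2 + √(-3625 + 6639) = -2 + √3014 ≈ 52.900)
(g - 28526) + 3799 = ((-2 + √3014) - 28526) + 3799 = (-28528 + √3014) + 3799 = -24729 + √3014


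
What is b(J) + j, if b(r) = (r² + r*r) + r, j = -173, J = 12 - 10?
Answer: -163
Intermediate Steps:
J = 2
b(r) = r + 2*r² (b(r) = (r² + r²) + r = 2*r² + r = r + 2*r²)
b(J) + j = 2*(1 + 2*2) - 173 = 2*(1 + 4) - 173 = 2*5 - 173 = 10 - 173 = -163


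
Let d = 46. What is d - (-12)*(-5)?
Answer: -14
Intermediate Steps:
d - (-12)*(-5) = 46 - (-12)*(-5) = 46 - 12*5 = 46 - 60 = -14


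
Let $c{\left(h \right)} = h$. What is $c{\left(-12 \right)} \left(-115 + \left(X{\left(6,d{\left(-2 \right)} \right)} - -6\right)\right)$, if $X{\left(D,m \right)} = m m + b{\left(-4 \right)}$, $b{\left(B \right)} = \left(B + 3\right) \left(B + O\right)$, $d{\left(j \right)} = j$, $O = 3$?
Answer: $1248$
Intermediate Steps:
$b{\left(B \right)} = \left(3 + B\right)^{2}$ ($b{\left(B \right)} = \left(B + 3\right) \left(B + 3\right) = \left(3 + B\right) \left(3 + B\right) = \left(3 + B\right)^{2}$)
$X{\left(D,m \right)} = 1 + m^{2}$ ($X{\left(D,m \right)} = m m + \left(9 + \left(-4\right)^{2} + 6 \left(-4\right)\right) = m^{2} + \left(9 + 16 - 24\right) = m^{2} + 1 = 1 + m^{2}$)
$c{\left(-12 \right)} \left(-115 + \left(X{\left(6,d{\left(-2 \right)} \right)} - -6\right)\right) = - 12 \left(-115 + \left(\left(1 + \left(-2\right)^{2}\right) - -6\right)\right) = - 12 \left(-115 + \left(\left(1 + 4\right) + 6\right)\right) = - 12 \left(-115 + \left(5 + 6\right)\right) = - 12 \left(-115 + 11\right) = \left(-12\right) \left(-104\right) = 1248$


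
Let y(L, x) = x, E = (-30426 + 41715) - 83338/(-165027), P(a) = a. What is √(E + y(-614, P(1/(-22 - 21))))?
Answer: 2*√142121877091060449/7096161 ≈ 106.25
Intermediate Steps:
E = 1863073141/165027 (E = 11289 - 83338*(-1/165027) = 11289 + 83338/165027 = 1863073141/165027 ≈ 11290.)
√(E + y(-614, P(1/(-22 - 21)))) = √(1863073141/165027 + 1/(-22 - 21)) = √(1863073141/165027 + 1/(-43)) = √(1863073141/165027 - 1/43) = √(80111980036/7096161) = 2*√142121877091060449/7096161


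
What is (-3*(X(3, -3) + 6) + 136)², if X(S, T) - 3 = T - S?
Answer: 16129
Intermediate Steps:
X(S, T) = 3 + T - S (X(S, T) = 3 + (T - S) = 3 + T - S)
(-3*(X(3, -3) + 6) + 136)² = (-3*((3 - 3 - 1*3) + 6) + 136)² = (-3*((3 - 3 - 3) + 6) + 136)² = (-3*(-3 + 6) + 136)² = (-3*3 + 136)² = (-9 + 136)² = 127² = 16129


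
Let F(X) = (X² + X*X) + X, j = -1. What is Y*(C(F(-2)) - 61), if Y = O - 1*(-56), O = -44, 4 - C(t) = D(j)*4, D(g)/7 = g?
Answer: -348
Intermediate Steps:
D(g) = 7*g
F(X) = X + 2*X² (F(X) = (X² + X²) + X = 2*X² + X = X + 2*X²)
C(t) = 32 (C(t) = 4 - 7*(-1)*4 = 4 - (-7)*4 = 4 - 1*(-28) = 4 + 28 = 32)
Y = 12 (Y = -44 - 1*(-56) = -44 + 56 = 12)
Y*(C(F(-2)) - 61) = 12*(32 - 61) = 12*(-29) = -348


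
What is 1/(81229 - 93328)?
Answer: -1/12099 ≈ -8.2652e-5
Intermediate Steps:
1/(81229 - 93328) = 1/(-12099) = -1/12099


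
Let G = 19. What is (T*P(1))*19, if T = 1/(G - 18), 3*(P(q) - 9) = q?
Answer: 532/3 ≈ 177.33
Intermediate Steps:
P(q) = 9 + q/3
T = 1 (T = 1/(19 - 18) = 1/1 = 1)
(T*P(1))*19 = (1*(9 + (⅓)*1))*19 = (1*(9 + ⅓))*19 = (1*(28/3))*19 = (28/3)*19 = 532/3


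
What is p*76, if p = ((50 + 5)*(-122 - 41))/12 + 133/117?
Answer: -6632957/117 ≈ -56692.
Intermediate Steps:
p = -349103/468 (p = (55*(-163))*(1/12) + 133*(1/117) = -8965*1/12 + 133/117 = -8965/12 + 133/117 = -349103/468 ≈ -745.95)
p*76 = -349103/468*76 = -6632957/117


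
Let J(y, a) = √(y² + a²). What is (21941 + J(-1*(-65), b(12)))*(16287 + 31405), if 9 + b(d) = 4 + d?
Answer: 1046410172 + 47692*√4274 ≈ 1.0495e+9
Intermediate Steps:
b(d) = -5 + d (b(d) = -9 + (4 + d) = -5 + d)
J(y, a) = √(a² + y²)
(21941 + J(-1*(-65), b(12)))*(16287 + 31405) = (21941 + √((-5 + 12)² + (-1*(-65))²))*(16287 + 31405) = (21941 + √(7² + 65²))*47692 = (21941 + √(49 + 4225))*47692 = (21941 + √4274)*47692 = 1046410172 + 47692*√4274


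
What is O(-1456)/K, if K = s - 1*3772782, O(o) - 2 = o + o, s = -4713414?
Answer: 485/1414366 ≈ 0.00034291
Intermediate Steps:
O(o) = 2 + 2*o (O(o) = 2 + (o + o) = 2 + 2*o)
K = -8486196 (K = -4713414 - 1*3772782 = -4713414 - 3772782 = -8486196)
O(-1456)/K = (2 + 2*(-1456))/(-8486196) = (2 - 2912)*(-1/8486196) = -2910*(-1/8486196) = 485/1414366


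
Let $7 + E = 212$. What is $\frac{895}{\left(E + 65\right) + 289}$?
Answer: $\frac{895}{559} \approx 1.6011$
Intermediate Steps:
$E = 205$ ($E = -7 + 212 = 205$)
$\frac{895}{\left(E + 65\right) + 289} = \frac{895}{\left(205 + 65\right) + 289} = \frac{895}{270 + 289} = \frac{895}{559}$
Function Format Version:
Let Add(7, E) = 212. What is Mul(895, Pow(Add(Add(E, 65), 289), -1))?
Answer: Rational(895, 559) ≈ 1.6011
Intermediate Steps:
E = 205 (E = Add(-7, 212) = 205)
Mul(895, Pow(Add(Add(E, 65), 289), -1)) = Mul(895, Pow(Add(Add(205, 65), 289), -1)) = Mul(895, Pow(Add(270, 289), -1)) = Mul(895, Pow(559, -1)) = Mul(895, Rational(1, 559)) = Rational(895, 559)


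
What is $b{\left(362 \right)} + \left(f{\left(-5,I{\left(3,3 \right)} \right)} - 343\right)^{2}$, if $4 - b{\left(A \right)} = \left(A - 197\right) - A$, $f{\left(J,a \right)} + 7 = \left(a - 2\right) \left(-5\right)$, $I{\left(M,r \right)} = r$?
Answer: $126226$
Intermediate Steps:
$f{\left(J,a \right)} = 3 - 5 a$ ($f{\left(J,a \right)} = -7 + \left(a - 2\right) \left(-5\right) = -7 + \left(-2 + a\right) \left(-5\right) = -7 - \left(-10 + 5 a\right) = 3 - 5 a$)
$b{\left(A \right)} = 201$ ($b{\left(A \right)} = 4 - \left(\left(A - 197\right) - A\right) = 4 - \left(\left(-197 + A\right) - A\right) = 4 - -197 = 4 + 197 = 201$)
$b{\left(362 \right)} + \left(f{\left(-5,I{\left(3,3 \right)} \right)} - 343\right)^{2} = 201 + \left(\left(3 - 15\right) - 343\right)^{2} = 201 + \left(-12 - 343\right)^{2} = 201 + \left(-355\right)^{2} = 201 + 126025 = 126226$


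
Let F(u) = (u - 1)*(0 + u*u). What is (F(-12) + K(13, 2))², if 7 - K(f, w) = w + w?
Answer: 3493161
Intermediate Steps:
F(u) = u²*(-1 + u) (F(u) = (-1 + u)*(0 + u²) = (-1 + u)*u² = u²*(-1 + u))
K(f, w) = 7 - 2*w (K(f, w) = 7 - (w + w) = 7 - 2*w)
(F(-12) + K(13, 2))² = ((-12)²*(-1 - 12) + (7 - 2*2))² = (144*(-13) + (7 - 4))² = (-1872 + 3)² = (-1869)² = 3493161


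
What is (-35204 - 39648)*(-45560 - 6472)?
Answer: 3894699264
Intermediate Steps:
(-35204 - 39648)*(-45560 - 6472) = -74852*(-52032) = 3894699264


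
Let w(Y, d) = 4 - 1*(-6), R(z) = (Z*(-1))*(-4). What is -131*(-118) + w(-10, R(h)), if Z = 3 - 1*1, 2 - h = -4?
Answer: 15468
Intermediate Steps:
h = 6 (h = 2 - 1*(-4) = 2 + 4 = 6)
Z = 2 (Z = 3 - 1 = 2)
R(z) = 8 (R(z) = (2*(-1))*(-4) = -2*(-4) = 8)
w(Y, d) = 10 (w(Y, d) = 4 + 6 = 10)
-131*(-118) + w(-10, R(h)) = -131*(-118) + 10 = 15458 + 10 = 15468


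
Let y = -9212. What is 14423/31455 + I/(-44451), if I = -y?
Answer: 39039257/155356245 ≈ 0.25129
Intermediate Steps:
I = 9212 (I = -1*(-9212) = 9212)
14423/31455 + I/(-44451) = 14423/31455 + 9212/(-44451) = 14423*(1/31455) + 9212*(-1/44451) = 14423/31455 - 9212/44451 = 39039257/155356245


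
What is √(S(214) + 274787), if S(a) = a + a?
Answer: √275215 ≈ 524.61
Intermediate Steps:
S(a) = 2*a
√(S(214) + 274787) = √(2*214 + 274787) = √(428 + 274787) = √275215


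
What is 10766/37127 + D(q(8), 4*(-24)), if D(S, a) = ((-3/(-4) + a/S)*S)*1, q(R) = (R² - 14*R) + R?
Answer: -4667236/37127 ≈ -125.71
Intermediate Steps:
q(R) = R² - 13*R
D(S, a) = S*(¾ + a/S) (D(S, a) = ((-3*(-¼) + a/S)*S)*1 = ((¾ + a/S)*S)*1 = (S*(¾ + a/S))*1 = S*(¾ + a/S))
10766/37127 + D(q(8), 4*(-24)) = 10766/37127 + (4*(-24) + 3*(8*(-13 + 8))/4) = 10766*(1/37127) + (-96 + 3*(8*(-5))/4) = 10766/37127 + (-96 + (¾)*(-40)) = 10766/37127 + (-96 - 30) = 10766/37127 - 126 = -4667236/37127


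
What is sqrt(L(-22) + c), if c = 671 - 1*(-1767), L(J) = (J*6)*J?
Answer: sqrt(5342) ≈ 73.089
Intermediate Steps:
L(J) = 6*J**2 (L(J) = (6*J)*J = 6*J**2)
c = 2438 (c = 671 + 1767 = 2438)
sqrt(L(-22) + c) = sqrt(6*(-22)**2 + 2438) = sqrt(6*484 + 2438) = sqrt(2904 + 2438) = sqrt(5342)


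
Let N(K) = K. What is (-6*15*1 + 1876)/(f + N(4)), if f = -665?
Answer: -1786/661 ≈ -2.7020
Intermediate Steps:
(-6*15*1 + 1876)/(f + N(4)) = (-6*15*1 + 1876)/(-665 + 4) = (-90*1 + 1876)/(-661) = (-90 + 1876)*(-1/661) = 1786*(-1/661) = -1786/661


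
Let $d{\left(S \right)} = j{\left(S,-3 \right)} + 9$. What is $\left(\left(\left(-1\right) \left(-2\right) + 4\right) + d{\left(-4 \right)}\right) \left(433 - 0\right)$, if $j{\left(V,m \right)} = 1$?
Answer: $6928$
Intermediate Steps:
$d{\left(S \right)} = 10$ ($d{\left(S \right)} = 1 + 9 = 10$)
$\left(\left(\left(-1\right) \left(-2\right) + 4\right) + d{\left(-4 \right)}\right) \left(433 - 0\right) = \left(\left(\left(-1\right) \left(-2\right) + 4\right) + 10\right) \left(433 - 0\right) = \left(\left(2 + 4\right) + 10\right) \left(433 + 0\right) = \left(6 + 10\right) 433 = 16 \cdot 433 = 6928$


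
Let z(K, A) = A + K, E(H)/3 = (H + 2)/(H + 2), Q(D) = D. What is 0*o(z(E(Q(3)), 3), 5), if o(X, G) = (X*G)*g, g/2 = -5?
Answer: 0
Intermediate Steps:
g = -10 (g = 2*(-5) = -10)
E(H) = 3 (E(H) = 3*((H + 2)/(H + 2)) = 3*((2 + H)/(2 + H)) = 3*1 = 3)
o(X, G) = -10*G*X (o(X, G) = (X*G)*(-10) = (G*X)*(-10) = -10*G*X)
0*o(z(E(Q(3)), 3), 5) = 0*(-10*5*(3 + 3)) = 0*(-10*5*6) = 0*(-300) = 0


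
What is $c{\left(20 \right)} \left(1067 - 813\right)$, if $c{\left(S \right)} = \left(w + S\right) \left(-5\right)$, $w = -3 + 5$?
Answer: $-27940$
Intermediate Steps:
$w = 2$
$c{\left(S \right)} = -10 - 5 S$ ($c{\left(S \right)} = \left(2 + S\right) \left(-5\right) = -10 - 5 S$)
$c{\left(20 \right)} \left(1067 - 813\right) = \left(-10 - 100\right) \left(1067 - 813\right) = \left(-10 - 100\right) 254 = \left(-110\right) 254 = -27940$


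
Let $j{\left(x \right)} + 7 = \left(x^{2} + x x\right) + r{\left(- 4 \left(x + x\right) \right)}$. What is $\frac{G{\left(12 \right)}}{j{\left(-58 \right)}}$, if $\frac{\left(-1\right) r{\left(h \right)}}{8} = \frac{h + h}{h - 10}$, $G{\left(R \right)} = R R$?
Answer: $\frac{32688}{1521955} \approx 0.021478$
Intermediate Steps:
$G{\left(R \right)} = R^{2}$
$r{\left(h \right)} = - \frac{16 h}{-10 + h}$ ($r{\left(h \right)} = - 8 \frac{h + h}{h - 10} = - 8 \frac{2 h}{-10 + h} = - \frac{16 h}{-10 + h}$)
$j{\left(x \right)} = -7 + 2 x^{2} + \frac{128 x}{-10 - 8 x}$ ($j{\left(x \right)} = -7 - \left(- x^{2} - x x + \frac{16 \left(- 4 \left(x + x\right)\right)}{-10 - 4 \left(x + x\right)}\right) = -7 - \left(- 2 x^{2} + \frac{16 \left(- 4 \cdot 2 x\right)}{-10 - 4 \cdot 2 x}\right) = -7 - \left(- 2 x^{2} + \frac{16 \left(- 8 x\right)}{-10 - 8 x}\right) = -7 + \left(2 x^{2} + \frac{128 x}{-10 - 8 x}\right) = -7 + 2 x^{2} + \frac{128 x}{-10 - 8 x}$)
$\frac{G{\left(12 \right)}}{j{\left(-58 \right)}} = \frac{12^{2}}{\frac{1}{5 + 4 \left(-58\right)} \left(\left(-64\right) \left(-58\right) + \left(-7 + 2 \left(-58\right)^{2}\right) \left(5 + 4 \left(-58\right)\right)\right)} = \frac{144}{\frac{1}{5 - 232} \left(3712 + \left(-7 + 2 \cdot 3364\right) \left(5 - 232\right)\right)} = \frac{144}{\frac{1}{-227} \left(3712 + \left(-7 + 6728\right) \left(-227\right)\right)} = \frac{144}{\left(- \frac{1}{227}\right) \left(3712 + 6721 \left(-227\right)\right)} = \frac{144}{\left(- \frac{1}{227}\right) \left(3712 - 1525667\right)} = \frac{144}{\left(- \frac{1}{227}\right) \left(-1521955\right)} = \frac{144}{\frac{1521955}{227}} = 144 \cdot \frac{227}{1521955} = \frac{32688}{1521955}$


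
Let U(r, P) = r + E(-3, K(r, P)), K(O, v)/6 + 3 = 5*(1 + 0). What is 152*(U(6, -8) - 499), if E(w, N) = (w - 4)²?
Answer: -67488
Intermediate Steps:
K(O, v) = 12 (K(O, v) = -18 + 6*(5*(1 + 0)) = -18 + 6*(5*1) = -18 + 6*5 = -18 + 30 = 12)
E(w, N) = (-4 + w)²
U(r, P) = 49 + r (U(r, P) = r + (-4 - 3)² = r + (-7)² = r + 49 = 49 + r)
152*(U(6, -8) - 499) = 152*((49 + 6) - 499) = 152*(55 - 499) = 152*(-444) = -67488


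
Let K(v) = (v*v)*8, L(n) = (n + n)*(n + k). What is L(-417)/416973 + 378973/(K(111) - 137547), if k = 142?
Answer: -49693891693/5417730189 ≈ -9.1725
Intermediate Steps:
L(n) = 2*n*(142 + n) (L(n) = (n + n)*(n + 142) = (2*n)*(142 + n) = 2*n*(142 + n))
K(v) = 8*v² (K(v) = v²*8 = 8*v²)
L(-417)/416973 + 378973/(K(111) - 137547) = (2*(-417)*(142 - 417))/416973 + 378973/(8*111² - 137547) = (2*(-417)*(-275))*(1/416973) + 378973/(8*12321 - 137547) = 229350*(1/416973) + 378973/(98568 - 137547) = 76450/138991 + 378973/(-38979) = 76450/138991 + 378973*(-1/38979) = 76450/138991 - 378973/38979 = -49693891693/5417730189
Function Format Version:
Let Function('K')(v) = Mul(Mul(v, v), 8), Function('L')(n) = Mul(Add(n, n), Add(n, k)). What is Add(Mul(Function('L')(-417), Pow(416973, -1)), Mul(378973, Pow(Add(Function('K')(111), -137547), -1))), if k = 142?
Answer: Rational(-49693891693, 5417730189) ≈ -9.1725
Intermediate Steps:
Function('L')(n) = Mul(2, n, Add(142, n)) (Function('L')(n) = Mul(Add(n, n), Add(n, 142)) = Mul(Mul(2, n), Add(142, n)) = Mul(2, n, Add(142, n)))
Function('K')(v) = Mul(8, Pow(v, 2)) (Function('K')(v) = Mul(Pow(v, 2), 8) = Mul(8, Pow(v, 2)))
Add(Mul(Function('L')(-417), Pow(416973, -1)), Mul(378973, Pow(Add(Function('K')(111), -137547), -1))) = Add(Mul(Mul(2, -417, Add(142, -417)), Pow(416973, -1)), Mul(378973, Pow(Add(Mul(8, Pow(111, 2)), -137547), -1))) = Add(Mul(Mul(2, -417, -275), Rational(1, 416973)), Mul(378973, Pow(Add(Mul(8, 12321), -137547), -1))) = Add(Mul(229350, Rational(1, 416973)), Mul(378973, Pow(Add(98568, -137547), -1))) = Add(Rational(76450, 138991), Mul(378973, Pow(-38979, -1))) = Add(Rational(76450, 138991), Mul(378973, Rational(-1, 38979))) = Add(Rational(76450, 138991), Rational(-378973, 38979)) = Rational(-49693891693, 5417730189)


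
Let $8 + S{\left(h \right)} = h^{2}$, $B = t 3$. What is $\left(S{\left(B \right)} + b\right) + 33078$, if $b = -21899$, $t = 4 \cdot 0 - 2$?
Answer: $11207$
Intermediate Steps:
$t = -2$ ($t = 0 - 2 = -2$)
$B = -6$ ($B = \left(-2\right) 3 = -6$)
$S{\left(h \right)} = -8 + h^{2}$
$\left(S{\left(B \right)} + b\right) + 33078 = \left(\left(-8 + \left(-6\right)^{2}\right) - 21899\right) + 33078 = \left(\left(-8 + 36\right) - 21899\right) + 33078 = \left(28 - 21899\right) + 33078 = -21871 + 33078 = 11207$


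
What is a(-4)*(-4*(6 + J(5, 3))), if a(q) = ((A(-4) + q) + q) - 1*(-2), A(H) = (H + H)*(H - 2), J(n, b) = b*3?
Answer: -2520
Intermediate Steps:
J(n, b) = 3*b
A(H) = 2*H*(-2 + H) (A(H) = (2*H)*(-2 + H) = 2*H*(-2 + H))
a(q) = 50 + 2*q (a(q) = ((2*(-4)*(-2 - 4) + q) + q) - 1*(-2) = ((2*(-4)*(-6) + q) + q) + 2 = ((48 + q) + q) + 2 = (48 + 2*q) + 2 = 50 + 2*q)
a(-4)*(-4*(6 + J(5, 3))) = (50 + 2*(-4))*(-4*(6 + 3*3)) = (50 - 8)*(-4*(6 + 9)) = 42*(-4*15) = 42*(-60) = -2520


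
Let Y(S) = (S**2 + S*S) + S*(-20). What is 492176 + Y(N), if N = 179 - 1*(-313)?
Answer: 966464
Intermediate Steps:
N = 492 (N = 179 + 313 = 492)
Y(S) = -20*S + 2*S**2 (Y(S) = (S**2 + S**2) - 20*S = 2*S**2 - 20*S = -20*S + 2*S**2)
492176 + Y(N) = 492176 + 2*492*(-10 + 492) = 492176 + 2*492*482 = 492176 + 474288 = 966464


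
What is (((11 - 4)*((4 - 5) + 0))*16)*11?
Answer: -1232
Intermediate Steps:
(((11 - 4)*((4 - 5) + 0))*16)*11 = ((7*(-1 + 0))*16)*11 = ((7*(-1))*16)*11 = -7*16*11 = -112*11 = -1232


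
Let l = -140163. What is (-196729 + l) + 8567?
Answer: -328325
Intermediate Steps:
(-196729 + l) + 8567 = (-196729 - 140163) + 8567 = -336892 + 8567 = -328325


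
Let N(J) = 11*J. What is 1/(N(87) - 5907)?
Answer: -1/4950 ≈ -0.00020202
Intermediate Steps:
1/(N(87) - 5907) = 1/(11*87 - 5907) = 1/(957 - 5907) = 1/(-4950) = -1/4950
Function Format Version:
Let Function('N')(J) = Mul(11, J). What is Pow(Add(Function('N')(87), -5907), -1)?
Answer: Rational(-1, 4950) ≈ -0.00020202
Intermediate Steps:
Pow(Add(Function('N')(87), -5907), -1) = Pow(Add(Mul(11, 87), -5907), -1) = Pow(Add(957, -5907), -1) = Pow(-4950, -1) = Rational(-1, 4950)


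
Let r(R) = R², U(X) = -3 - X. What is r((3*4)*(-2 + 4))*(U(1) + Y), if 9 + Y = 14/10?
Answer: -33408/5 ≈ -6681.6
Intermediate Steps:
Y = -38/5 (Y = -9 + 14/10 = -9 + 14*(⅒) = -9 + 7/5 = -38/5 ≈ -7.6000)
r((3*4)*(-2 + 4))*(U(1) + Y) = ((3*4)*(-2 + 4))²*((-3 - 1*1) - 38/5) = (12*2)²*((-3 - 1) - 38/5) = 24²*(-4 - 38/5) = 576*(-58/5) = -33408/5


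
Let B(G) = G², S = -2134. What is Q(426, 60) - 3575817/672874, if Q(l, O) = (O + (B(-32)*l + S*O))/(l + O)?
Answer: 34278587699/54502794 ≈ 628.93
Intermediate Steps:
Q(l, O) = (-2133*O + 1024*l)/(O + l) (Q(l, O) = (O + ((-32)²*l - 2134*O))/(l + O) = (O + (1024*l - 2134*O))/(O + l) = (O + (-2134*O + 1024*l))/(O + l) = (-2133*O + 1024*l)/(O + l))
Q(426, 60) - 3575817/672874 = (-2133*60 + 1024*426)/(60 + 426) - 3575817/672874 = (-127980 + 436224)/486 - 3575817*1/672874 = (1/486)*308244 - 3575817/672874 = 51374/81 - 3575817/672874 = 34278587699/54502794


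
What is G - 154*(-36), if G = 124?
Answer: 5668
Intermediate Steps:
G - 154*(-36) = 124 - 154*(-36) = 124 + 5544 = 5668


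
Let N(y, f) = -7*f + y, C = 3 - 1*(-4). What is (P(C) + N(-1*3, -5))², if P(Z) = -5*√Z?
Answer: 1199 - 320*√7 ≈ 352.36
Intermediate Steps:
C = 7 (C = 3 + 4 = 7)
N(y, f) = y - 7*f
(P(C) + N(-1*3, -5))² = (-5*√7 + (-1*3 - 7*(-5)))² = (-5*√7 + (-3 + 35))² = (-5*√7 + 32)² = (32 - 5*√7)²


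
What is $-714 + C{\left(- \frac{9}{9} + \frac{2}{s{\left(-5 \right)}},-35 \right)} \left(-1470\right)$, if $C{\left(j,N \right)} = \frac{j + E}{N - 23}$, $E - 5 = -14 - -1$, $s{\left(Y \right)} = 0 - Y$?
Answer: $- \frac{27027}{29} \approx -931.97$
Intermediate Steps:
$s{\left(Y \right)} = - Y$
$E = -8$ ($E = 5 - 13 = -8$)
$C{\left(j,N \right)} = \frac{-8 + j}{-23 + N}$ ($C{\left(j,N \right)} = \frac{j - 8}{N - 23} = \frac{-8 + j}{-23 + N}$)
$-714 + C{\left(- \frac{9}{9} + \frac{2}{s{\left(-5 \right)}},-35 \right)} \left(-1470\right) = -714 + \frac{-8 + \left(- \frac{9}{9} + \frac{2}{\left(-1\right) \left(-5\right)}\right)}{-23 - 35} \left(-1470\right) = -714 + \frac{-8 + \left(\left(-9\right) \frac{1}{9} + \frac{2}{5}\right)}{-58} \left(-1470\right) = -714 + - \frac{-8 + \left(-1 + 2 \cdot \frac{1}{5}\right)}{58} \left(-1470\right) = -714 + - \frac{-8 + \left(-1 + \frac{2}{5}\right)}{58} \left(-1470\right) = -714 + - \frac{-8 - \frac{3}{5}}{58} \left(-1470\right) = -714 + \left(- \frac{1}{58}\right) \left(- \frac{43}{5}\right) \left(-1470\right) = -714 + \frac{43}{290} \left(-1470\right) = -714 - \frac{6321}{29} = - \frac{27027}{29}$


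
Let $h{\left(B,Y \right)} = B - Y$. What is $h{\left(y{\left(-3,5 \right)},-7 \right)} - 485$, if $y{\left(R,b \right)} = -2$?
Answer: $-480$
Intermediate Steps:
$h{\left(y{\left(-3,5 \right)},-7 \right)} - 485 = \left(-2 - -7\right) - 485 = \left(-2 + 7\right) - 485 = 5 - 485 = -480$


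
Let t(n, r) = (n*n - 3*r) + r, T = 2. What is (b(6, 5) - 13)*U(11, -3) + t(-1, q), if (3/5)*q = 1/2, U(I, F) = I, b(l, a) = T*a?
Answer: -101/3 ≈ -33.667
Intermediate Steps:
b(l, a) = 2*a
q = ⅚ (q = (5/3)/2 = (5/3)*(½) = ⅚ ≈ 0.83333)
t(n, r) = n² - 2*r (t(n, r) = (n² - 3*r) + r = n² - 2*r)
(b(6, 5) - 13)*U(11, -3) + t(-1, q) = (2*5 - 13)*11 + ((-1)² - 2*⅚) = (10 - 13)*11 + (1 - 5/3) = -3*11 - ⅔ = -33 - ⅔ = -101/3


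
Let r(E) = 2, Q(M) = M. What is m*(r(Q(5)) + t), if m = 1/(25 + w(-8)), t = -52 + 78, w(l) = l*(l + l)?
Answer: 28/153 ≈ 0.18301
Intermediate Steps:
w(l) = 2*l**2 (w(l) = l*(2*l) = 2*l**2)
t = 26
m = 1/153 (m = 1/(25 + 2*(-8)**2) = 1/(25 + 2*64) = 1/(25 + 128) = 1/153 ≈ 0.0065359)
m*(r(Q(5)) + t) = (2 + 26)/153 = (1/153)*28 = 28/153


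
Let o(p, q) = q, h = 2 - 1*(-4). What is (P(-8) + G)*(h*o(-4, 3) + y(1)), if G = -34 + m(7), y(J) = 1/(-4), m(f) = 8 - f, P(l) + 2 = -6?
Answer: -2911/4 ≈ -727.75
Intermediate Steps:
P(l) = -8 (P(l) = -2 - 6 = -8)
h = 6 (h = 2 + 4 = 6)
y(J) = -¼
G = -33 (G = -34 + (8 - 1*7) = -34 + (8 - 7) = -34 + 1 = -33)
(P(-8) + G)*(h*o(-4, 3) + y(1)) = (-8 - 33)*(6*3 - ¼) = -41*(18 - ¼) = -41*71/4 = -2911/4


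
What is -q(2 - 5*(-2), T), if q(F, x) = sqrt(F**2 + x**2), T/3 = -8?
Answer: -12*sqrt(5) ≈ -26.833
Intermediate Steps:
T = -24 (T = 3*(-8) = -24)
-q(2 - 5*(-2), T) = -sqrt((2 - 5*(-2))**2 + (-24)**2) = -sqrt((2 + 10)**2 + 576) = -sqrt(12**2 + 576) = -sqrt(144 + 576) = -sqrt(720) = -12*sqrt(5)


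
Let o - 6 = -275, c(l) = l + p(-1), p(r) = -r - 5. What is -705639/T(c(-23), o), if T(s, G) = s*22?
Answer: 21383/18 ≈ 1187.9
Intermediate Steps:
p(r) = -5 - r
c(l) = -4 + l (c(l) = l + (-5 - 1*(-1)) = l + (-5 + 1) = l - 4 = -4 + l)
o = -269 (o = 6 - 275 = -269)
T(s, G) = 22*s
-705639/T(c(-23), o) = -705639*1/(22*(-4 - 23)) = -705639/(22*(-27)) = -705639/(-594) = -705639*(-1/594) = 21383/18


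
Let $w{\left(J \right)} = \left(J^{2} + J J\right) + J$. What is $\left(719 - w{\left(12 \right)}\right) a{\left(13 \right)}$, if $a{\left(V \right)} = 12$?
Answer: $5028$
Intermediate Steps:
$w{\left(J \right)} = J + 2 J^{2}$ ($w{\left(J \right)} = \left(J^{2} + J^{2}\right) + J = 2 J^{2} + J = J + 2 J^{2}$)
$\left(719 - w{\left(12 \right)}\right) a{\left(13 \right)} = \left(719 - 12 \left(1 + 2 \cdot 12\right)\right) 12 = \left(719 - 12 \left(1 + 24\right)\right) 12 = \left(719 - 12 \cdot 25\right) 12 = \left(719 - 300\right) 12 = 419 \cdot 12 = 5028$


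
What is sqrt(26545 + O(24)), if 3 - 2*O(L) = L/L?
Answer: sqrt(26546) ≈ 162.93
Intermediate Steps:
O(L) = 1 (O(L) = 3/2 - L/(2*L) = 3/2 - 1/2*1 = 3/2 - 1/2 = 1)
sqrt(26545 + O(24)) = sqrt(26545 + 1) = sqrt(26546)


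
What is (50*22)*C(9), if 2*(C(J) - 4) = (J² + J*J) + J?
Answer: 98450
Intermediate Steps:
C(J) = 4 + J² + J/2 (C(J) = 4 + ((J² + J*J) + J)/2 = 4 + ((J² + J²) + J)/2 = 4 + (2*J² + J)/2 = 4 + (J + 2*J²)/2 = 4 + (J² + J/2) = 4 + J² + J/2)
(50*22)*C(9) = (50*22)*(4 + 9² + (½)*9) = 1100*(4 + 81 + 9/2) = 1100*(179/2) = 98450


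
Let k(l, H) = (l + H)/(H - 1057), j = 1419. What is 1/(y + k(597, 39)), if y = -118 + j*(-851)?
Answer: -509/614713001 ≈ -8.2803e-7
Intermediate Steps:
y = -1207687 (y = -118 + 1419*(-851) = -118 - 1207569 = -1207687)
k(l, H) = (H + l)/(-1057 + H)
1/(y + k(597, 39)) = 1/(-1207687 + (39 + 597)/(-1057 + 39)) = 1/(-1207687 + 636/(-1018)) = 1/(-1207687 - 1/1018*636) = 1/(-1207687 - 318/509) = 1/(-614713001/509) = -509/614713001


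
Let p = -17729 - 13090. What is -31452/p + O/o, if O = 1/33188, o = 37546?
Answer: 13063867587905/12800945404904 ≈ 1.0205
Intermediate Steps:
p = -30819
O = 1/33188 ≈ 3.0131e-5
-31452/p + O/o = -31452/(-30819) + (1/33188)/37546 = -31452*(-1/30819) + (1/33188)*(1/37546) = 10484/10273 + 1/1246076648 = 13063867587905/12800945404904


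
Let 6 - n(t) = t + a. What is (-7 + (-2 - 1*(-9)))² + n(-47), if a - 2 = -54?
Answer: 105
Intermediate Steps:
a = -52 (a = 2 - 54 = -52)
n(t) = 58 - t (n(t) = 6 - (t - 52) = 6 - (-52 + t) = 6 + (52 - t) = 58 - t)
(-7 + (-2 - 1*(-9)))² + n(-47) = (-7 + (-2 - 1*(-9)))² + (58 - 1*(-47)) = (-7 + (-2 + 9))² + (58 + 47) = (-7 + 7)² + 105 = 0² + 105 = 0 + 105 = 105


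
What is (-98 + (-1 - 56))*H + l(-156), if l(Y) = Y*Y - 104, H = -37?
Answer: 29967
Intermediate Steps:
l(Y) = -104 + Y² (l(Y) = Y² - 104 = -104 + Y²)
(-98 + (-1 - 56))*H + l(-156) = (-98 + (-1 - 56))*(-37) + (-104 + (-156)²) = (-98 - 57)*(-37) + (-104 + 24336) = -155*(-37) + 24232 = 5735 + 24232 = 29967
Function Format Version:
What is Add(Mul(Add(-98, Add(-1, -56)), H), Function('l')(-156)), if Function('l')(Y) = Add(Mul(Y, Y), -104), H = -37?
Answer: 29967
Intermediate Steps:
Function('l')(Y) = Add(-104, Pow(Y, 2)) (Function('l')(Y) = Add(Pow(Y, 2), -104) = Add(-104, Pow(Y, 2)))
Add(Mul(Add(-98, Add(-1, -56)), H), Function('l')(-156)) = Add(Mul(Add(-98, Add(-1, -56)), -37), Add(-104, Pow(-156, 2))) = Add(Mul(Add(-98, -57), -37), Add(-104, 24336)) = Add(Mul(-155, -37), 24232) = Add(5735, 24232) = 29967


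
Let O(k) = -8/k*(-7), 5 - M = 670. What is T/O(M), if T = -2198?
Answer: 104405/4 ≈ 26101.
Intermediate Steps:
M = -665 (M = 5 - 1*670 = 5 - 670 = -665)
O(k) = 56/k
T/O(M) = -2198/(56/(-665)) = -2198/(56*(-1/665)) = -2198/(-8/95) = -2198*(-95/8) = 104405/4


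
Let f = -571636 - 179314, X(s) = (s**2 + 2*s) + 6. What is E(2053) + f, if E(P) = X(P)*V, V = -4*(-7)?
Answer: 117378838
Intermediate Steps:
V = 28
X(s) = 6 + s**2 + 2*s
f = -750950
E(P) = 168 + 28*P**2 + 56*P (E(P) = (6 + P**2 + 2*P)*28 = 168 + 28*P**2 + 56*P)
E(2053) + f = (168 + 28*2053**2 + 56*2053) - 750950 = (168 + 28*4214809 + 114968) - 750950 = (168 + 118014652 + 114968) - 750950 = 118129788 - 750950 = 117378838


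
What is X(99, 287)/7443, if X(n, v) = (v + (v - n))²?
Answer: 225625/7443 ≈ 30.314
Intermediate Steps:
X(n, v) = (-n + 2*v)²
X(99, 287)/7443 = (99 - 2*287)²/7443 = (99 - 574)²*(1/7443) = (-475)²*(1/7443) = 225625*(1/7443) = 225625/7443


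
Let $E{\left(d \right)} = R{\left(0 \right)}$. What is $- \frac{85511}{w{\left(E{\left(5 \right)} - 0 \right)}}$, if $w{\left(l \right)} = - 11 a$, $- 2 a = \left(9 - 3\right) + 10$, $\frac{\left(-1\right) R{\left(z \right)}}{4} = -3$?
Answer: $- \frac{85511}{88} \approx -971.72$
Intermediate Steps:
$R{\left(z \right)} = 12$ ($R{\left(z \right)} = \left(-4\right) \left(-3\right) = 12$)
$E{\left(d \right)} = 12$
$a = -8$ ($a = - \frac{\left(9 - 3\right) + 10}{2} = - \frac{6 + 10}{2} = \left(- \frac{1}{2}\right) 16 = -8$)
$w{\left(l \right)} = 88$ ($w{\left(l \right)} = \left(-11\right) \left(-8\right) = 88$)
$- \frac{85511}{w{\left(E{\left(5 \right)} - 0 \right)}} = - \frac{85511}{88}$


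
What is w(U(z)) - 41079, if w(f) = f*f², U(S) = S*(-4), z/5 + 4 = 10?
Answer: -1769079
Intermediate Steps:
z = 30 (z = -20 + 5*10 = -20 + 50 = 30)
U(S) = -4*S
w(f) = f³
w(U(z)) - 41079 = (-4*30)³ - 41079 = (-120)³ - 41079 = -1728000 - 41079 = -1769079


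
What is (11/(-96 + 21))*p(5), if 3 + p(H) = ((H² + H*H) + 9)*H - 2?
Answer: -638/15 ≈ -42.533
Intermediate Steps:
p(H) = -5 + H*(9 + 2*H²) (p(H) = -3 + (((H² + H*H) + 9)*H - 2) = -3 + (((H² + H²) + 9)*H - 2) = -3 + ((2*H² + 9)*H - 2) = -3 + ((9 + 2*H²)*H - 2) = -3 + (H*(9 + 2*H²) - 2) = -3 + (-2 + H*(9 + 2*H²)) = -5 + H*(9 + 2*H²))
(11/(-96 + 21))*p(5) = (11/(-96 + 21))*(-5 + 2*5³ + 9*5) = (11/(-75))*(-5 + 2*125 + 45) = (11*(-1/75))*(-5 + 250 + 45) = -11/75*290 = -638/15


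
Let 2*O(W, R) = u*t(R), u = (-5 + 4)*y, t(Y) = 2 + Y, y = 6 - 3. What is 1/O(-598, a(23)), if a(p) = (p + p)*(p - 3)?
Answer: -1/1383 ≈ -0.00072307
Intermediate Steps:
y = 3
a(p) = 2*p*(-3 + p) (a(p) = (2*p)*(-3 + p) = 2*p*(-3 + p))
u = -3 (u = (-5 + 4)*3 = -1*3 = -3)
O(W, R) = -3 - 3*R/2 (O(W, R) = (-3*(2 + R))/2 = (-6 - 3*R)/2 = -3 - 3*R/2)
1/O(-598, a(23)) = 1/(-3 - 3*23*(-3 + 23)) = 1/(-3 - 3*23*20) = 1/(-3 - 3/2*920) = 1/(-3 - 1380) = 1/(-1383) = -1/1383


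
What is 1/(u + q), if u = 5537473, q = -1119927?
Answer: 1/4417546 ≈ 2.2637e-7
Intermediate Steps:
1/(u + q) = 1/(5537473 - 1119927) = 1/4417546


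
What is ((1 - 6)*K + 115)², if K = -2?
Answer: 15625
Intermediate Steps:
((1 - 6)*K + 115)² = ((1 - 6)*(-2) + 115)² = (-5*(-2) + 115)² = (10 + 115)² = 125² = 15625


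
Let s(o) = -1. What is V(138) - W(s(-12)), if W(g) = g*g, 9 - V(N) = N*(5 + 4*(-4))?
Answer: 1526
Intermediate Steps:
V(N) = 9 + 11*N (V(N) = 9 - N*(5 + 4*(-4)) = 9 - N*(5 - 16) = 9 - N*(-11) = 9 - (-11)*N = 9 + 11*N)
W(g) = g²
V(138) - W(s(-12)) = (9 + 11*138) - 1*(-1)² = (9 + 1518) - 1*1 = 1527 - 1 = 1526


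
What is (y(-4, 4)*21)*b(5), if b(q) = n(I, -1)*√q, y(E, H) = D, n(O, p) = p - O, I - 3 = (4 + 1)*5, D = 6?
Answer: -3654*√5 ≈ -8170.6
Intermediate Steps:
I = 28 (I = 3 + (4 + 1)*5 = 3 + 5*5 = 3 + 25 = 28)
y(E, H) = 6
b(q) = -29*√q (b(q) = (-1 - 1*28)*√q = (-1 - 28)*√q = -29*√q)
(y(-4, 4)*21)*b(5) = (6*21)*(-29*√5) = 126*(-29*√5) = -3654*√5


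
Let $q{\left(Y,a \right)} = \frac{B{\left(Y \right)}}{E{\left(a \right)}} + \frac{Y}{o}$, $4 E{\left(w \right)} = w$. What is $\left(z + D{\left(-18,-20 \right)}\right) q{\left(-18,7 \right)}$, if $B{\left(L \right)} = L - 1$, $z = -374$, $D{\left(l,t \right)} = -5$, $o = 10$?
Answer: $\frac{167897}{35} \approx 4797.1$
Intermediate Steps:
$E{\left(w \right)} = \frac{w}{4}$
$B{\left(L \right)} = -1 + L$
$q{\left(Y,a \right)} = \frac{Y}{10} + \frac{4 \left(-1 + Y\right)}{a}$ ($q{\left(Y,a \right)} = \frac{-1 + Y}{\frac{1}{4} a} + \frac{Y}{10} = \left(-1 + Y\right) \frac{4}{a} + Y \frac{1}{10} = \frac{4 \left(-1 + Y\right)}{a} + \frac{Y}{10} = \frac{Y}{10} + \frac{4 \left(-1 + Y\right)}{a}$)
$\left(z + D{\left(-18,-20 \right)}\right) q{\left(-18,7 \right)} = \left(-374 - 5\right) \frac{-40 + 40 \left(-18\right) - 126}{10 \cdot 7} = - 379 \cdot \frac{1}{10} \cdot \frac{1}{7} \left(-40 - 720 - 126\right) = - 379 \cdot \frac{1}{10} \cdot \frac{1}{7} \left(-886\right) = \left(-379\right) \left(- \frac{443}{35}\right) = \frac{167897}{35}$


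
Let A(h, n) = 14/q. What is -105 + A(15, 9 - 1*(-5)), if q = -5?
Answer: -539/5 ≈ -107.80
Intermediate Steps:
A(h, n) = -14/5 (A(h, n) = 14/(-5) = 14*(-1/5) = -14/5)
-105 + A(15, 9 - 1*(-5)) = -105 - 14/5 = -539/5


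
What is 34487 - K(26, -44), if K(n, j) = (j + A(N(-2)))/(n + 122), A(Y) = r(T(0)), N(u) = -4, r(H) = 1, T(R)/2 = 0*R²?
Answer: 5104119/148 ≈ 34487.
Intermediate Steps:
T(R) = 0 (T(R) = 2*(0*R²) = 2*0 = 0)
A(Y) = 1
K(n, j) = (1 + j)/(122 + n) (K(n, j) = (j + 1)/(n + 122) = (1 + j)/(122 + n))
34487 - K(26, -44) = 34487 - (1 - 44)/(122 + 26) = 34487 - (-43)/148 = 34487 - 1*(-43/148) = 34487 + 43/148 = 5104119/148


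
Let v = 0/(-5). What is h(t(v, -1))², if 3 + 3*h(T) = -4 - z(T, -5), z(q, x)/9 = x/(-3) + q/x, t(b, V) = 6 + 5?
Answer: 121/225 ≈ 0.53778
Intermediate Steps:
v = 0 (v = 0*(-⅕) = 0)
t(b, V) = 11
z(q, x) = -3*x + 9*q/x (z(q, x) = 9*(x/(-3) + q/x) = 9*(x*(-⅓) + q/x) = 9*(-x/3 + q/x) = -3*x + 9*q/x)
h(T) = -22/3 + 3*T/5 (h(T) = -1 + (-4 - (-3*(-5) + 9*T/(-5)))/3 = -1 + (-4 - (15 + 9*T*(-⅕)))/3 = -1 + (-4 - (15 - 9*T/5))/3 = -1 + (-4 + (-15 + 9*T/5))/3 = -1 + (-19 + 9*T/5)/3 = -1 + (-19/3 + 3*T/5) = -22/3 + 3*T/5)
h(t(v, -1))² = (-22/3 + (⅗)*11)² = (-22/3 + 33/5)² = (-11/15)² = 121/225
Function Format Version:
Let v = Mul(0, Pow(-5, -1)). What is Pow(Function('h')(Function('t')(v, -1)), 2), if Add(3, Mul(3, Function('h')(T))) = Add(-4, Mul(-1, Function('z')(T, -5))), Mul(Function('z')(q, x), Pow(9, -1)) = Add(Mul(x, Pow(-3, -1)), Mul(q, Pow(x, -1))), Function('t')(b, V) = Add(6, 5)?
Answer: Rational(121, 225) ≈ 0.53778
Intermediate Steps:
v = 0 (v = Mul(0, Rational(-1, 5)) = 0)
Function('t')(b, V) = 11
Function('z')(q, x) = Add(Mul(-3, x), Mul(9, q, Pow(x, -1))) (Function('z')(q, x) = Mul(9, Add(Mul(x, Pow(-3, -1)), Mul(q, Pow(x, -1)))) = Mul(9, Add(Mul(x, Rational(-1, 3)), Mul(q, Pow(x, -1)))) = Mul(9, Add(Mul(Rational(-1, 3), x), Mul(q, Pow(x, -1)))) = Add(Mul(-3, x), Mul(9, q, Pow(x, -1))))
Function('h')(T) = Add(Rational(-22, 3), Mul(Rational(3, 5), T)) (Function('h')(T) = Add(-1, Mul(Rational(1, 3), Add(-4, Mul(-1, Add(Mul(-3, -5), Mul(9, T, Pow(-5, -1))))))) = Add(-1, Mul(Rational(1, 3), Add(-4, Mul(-1, Add(15, Mul(9, T, Rational(-1, 5))))))) = Add(-1, Mul(Rational(1, 3), Add(-4, Mul(-1, Add(15, Mul(Rational(-9, 5), T)))))) = Add(-1, Mul(Rational(1, 3), Add(-4, Add(-15, Mul(Rational(9, 5), T))))) = Add(-1, Mul(Rational(1, 3), Add(-19, Mul(Rational(9, 5), T)))) = Add(-1, Add(Rational(-19, 3), Mul(Rational(3, 5), T))) = Add(Rational(-22, 3), Mul(Rational(3, 5), T)))
Pow(Function('h')(Function('t')(v, -1)), 2) = Pow(Add(Rational(-22, 3), Mul(Rational(3, 5), 11)), 2) = Pow(Add(Rational(-22, 3), Rational(33, 5)), 2) = Pow(Rational(-11, 15), 2) = Rational(121, 225)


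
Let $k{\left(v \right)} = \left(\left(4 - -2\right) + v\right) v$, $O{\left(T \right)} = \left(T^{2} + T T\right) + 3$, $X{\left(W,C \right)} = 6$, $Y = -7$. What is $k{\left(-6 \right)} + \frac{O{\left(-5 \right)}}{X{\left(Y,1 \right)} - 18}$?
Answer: $- \frac{53}{12} \approx -4.4167$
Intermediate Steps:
$O{\left(T \right)} = 3 + 2 T^{2}$ ($O{\left(T \right)} = \left(T^{2} + T^{2}\right) + 3 = 2 T^{2} + 3 = 3 + 2 T^{2}$)
$k{\left(v \right)} = v \left(6 + v\right)$ ($k{\left(v \right)} = \left(\left(4 + 2\right) + v\right) v = \left(6 + v\right) v = v \left(6 + v\right)$)
$k{\left(-6 \right)} + \frac{O{\left(-5 \right)}}{X{\left(Y,1 \right)} - 18} = - 6 \left(6 - 6\right) + \frac{3 + 2 \left(-5\right)^{2}}{6 - 18} = \left(-6\right) 0 + \frac{3 + 2 \cdot 25}{-12} = 0 - \frac{3 + 50}{12} = 0 - \frac{53}{12} = - \frac{53}{12}$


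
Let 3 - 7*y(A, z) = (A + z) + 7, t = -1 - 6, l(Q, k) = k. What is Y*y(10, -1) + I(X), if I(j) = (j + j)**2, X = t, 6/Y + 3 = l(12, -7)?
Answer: 6899/35 ≈ 197.11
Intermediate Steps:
Y = -3/5 (Y = 6/(-3 - 7) = 6/(-10) = 6*(-1/10) = -3/5 ≈ -0.60000)
t = -7
y(A, z) = -4/7 - A/7 - z/7 (y(A, z) = 3/7 - ((A + z) + 7)/7 = 3/7 - (7 + A + z)/7 = 3/7 + (-1 - A/7 - z/7) = -4/7 - A/7 - z/7)
X = -7
I(j) = 4*j**2 (I(j) = (2*j)**2 = 4*j**2)
Y*y(10, -1) + I(X) = -3*(-4/7 - 1/7*10 - 1/7*(-1))/5 + 4*(-7)**2 = -3*(-4/7 - 10/7 + 1/7)/5 + 4*49 = -3/5*(-13/7) + 196 = 39/35 + 196 = 6899/35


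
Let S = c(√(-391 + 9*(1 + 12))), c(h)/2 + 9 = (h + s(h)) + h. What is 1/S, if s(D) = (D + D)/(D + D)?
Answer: -1/290 - I*√274/1160 ≈ -0.0034483 - 0.01427*I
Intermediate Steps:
s(D) = 1 (s(D) = (2*D)/((2*D)) = (2*D)*(1/(2*D)) = 1)
c(h) = -16 + 4*h (c(h) = -18 + 2*((h + 1) + h) = -18 + 2*((1 + h) + h) = -18 + 2*(1 + 2*h) = -18 + (2 + 4*h) = -16 + 4*h)
S = -16 + 4*I*√274 (S = -16 + 4*√(-391 + 9*(1 + 12)) = -16 + 4*√(-391 + 9*13) = -16 + 4*√(-391 + 117) = -16 + 4*√(-274) = -16 + 4*(I*√274) = -16 + 4*I*√274 ≈ -16.0 + 66.212*I)
1/S = 1/(-16 + 4*I*√274)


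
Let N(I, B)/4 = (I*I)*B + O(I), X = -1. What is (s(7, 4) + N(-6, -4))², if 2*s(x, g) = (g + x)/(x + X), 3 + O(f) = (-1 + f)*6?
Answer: 82101721/144 ≈ 5.7015e+5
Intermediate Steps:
O(f) = -9 + 6*f (O(f) = -3 + (-1 + f)*6 = -3 + (-6 + 6*f) = -9 + 6*f)
s(x, g) = (g + x)/(2*(-1 + x)) (s(x, g) = ((g + x)/(x - 1))/2 = ((g + x)/(-1 + x))/2 = (g + x)/(2*(-1 + x)))
N(I, B) = -36 + 24*I + 4*B*I² (N(I, B) = 4*((I*I)*B + (-9 + 6*I)) = 4*(I²*B + (-9 + 6*I)) = 4*(B*I² + (-9 + 6*I)) = 4*(-9 + 6*I + B*I²) = -36 + 24*I + 4*B*I²)
(s(7, 4) + N(-6, -4))² = ((4 + 7)/(2*(-1 + 7)) + (-36 + 24*(-6) + 4*(-4)*(-6)²))² = ((½)*11/6 + (-36 - 144 + 4*(-4)*36))² = ((½)*(⅙)*11 + (-36 - 144 - 576))² = (11/12 - 756)² = (-9061/12)² = 82101721/144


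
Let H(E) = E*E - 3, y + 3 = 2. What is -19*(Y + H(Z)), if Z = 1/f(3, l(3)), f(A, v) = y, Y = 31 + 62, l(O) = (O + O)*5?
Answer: -1729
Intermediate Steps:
l(O) = 10*O (l(O) = (2*O)*5 = 10*O)
Y = 93
y = -1 (y = -3 + 2 = -1)
f(A, v) = -1
Z = -1 (Z = 1/(-1) = -1)
H(E) = -3 + E² (H(E) = E² - 3 = -3 + E²)
-19*(Y + H(Z)) = -19*(93 + (-3 + (-1)²)) = -19*(93 + (-3 + 1)) = -19*(93 - 2) = -19*91 = -1729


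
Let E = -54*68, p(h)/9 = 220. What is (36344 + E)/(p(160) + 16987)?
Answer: 32672/18967 ≈ 1.7226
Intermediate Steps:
p(h) = 1980 (p(h) = 9*220 = 1980)
E = -3672
(36344 + E)/(p(160) + 16987) = (36344 - 3672)/(1980 + 16987) = 32672/18967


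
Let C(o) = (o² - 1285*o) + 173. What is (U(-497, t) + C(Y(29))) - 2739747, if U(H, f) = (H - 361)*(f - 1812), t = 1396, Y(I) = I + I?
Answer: -2453812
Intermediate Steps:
Y(I) = 2*I
C(o) = 173 + o² - 1285*o
U(H, f) = (-1812 + f)*(-361 + H) (U(H, f) = (-361 + H)*(-1812 + f) = (-1812 + f)*(-361 + H))
(U(-497, t) + C(Y(29))) - 2739747 = ((654132 - 1812*(-497) - 361*1396 - 497*1396) + (173 + (2*29)² - 2570*29)) - 2739747 = ((654132 + 900564 - 503956 - 693812) + (173 + 58² - 1285*58)) - 2739747 = (356928 + (173 + 3364 - 74530)) - 2739747 = (356928 - 70993) - 2739747 = 285935 - 2739747 = -2453812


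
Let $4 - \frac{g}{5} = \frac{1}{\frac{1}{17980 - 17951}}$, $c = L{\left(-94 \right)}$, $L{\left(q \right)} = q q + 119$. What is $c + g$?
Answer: $8830$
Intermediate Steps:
$L{\left(q \right)} = 119 + q^{2}$ ($L{\left(q \right)} = q^{2} + 119 = 119 + q^{2}$)
$c = 8955$ ($c = 119 + \left(-94\right)^{2} = 119 + 8836 = 8955$)
$g = -125$ ($g = 20 - \frac{5}{\frac{1}{17980 - 17951}} = 20 - \frac{5}{\frac{1}{29}} = 20 - 5 \frac{1}{\frac{1}{29}} = 20 - 145 = -125$)
$c + g = 8955 - 125 = 8830$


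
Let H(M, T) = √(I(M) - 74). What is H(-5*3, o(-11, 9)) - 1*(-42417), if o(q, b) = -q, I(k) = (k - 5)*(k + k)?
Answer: 42417 + √526 ≈ 42440.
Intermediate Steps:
I(k) = 2*k*(-5 + k) (I(k) = (-5 + k)*(2*k) = 2*k*(-5 + k))
H(M, T) = √(-74 + 2*M*(-5 + M)) (H(M, T) = √(2*M*(-5 + M) - 74) = √(-74 + 2*M*(-5 + M)))
H(-5*3, o(-11, 9)) - 1*(-42417) = √2*√(-37 + (-5*3)*(-5 - 5*3)) - 1*(-42417) = √2*√(-37 - 15*(-5 - 15)) + 42417 = √2*√(-37 - 15*(-20)) + 42417 = √2*√(-37 + 300) + 42417 = √2*√263 + 42417 = √526 + 42417 = 42417 + √526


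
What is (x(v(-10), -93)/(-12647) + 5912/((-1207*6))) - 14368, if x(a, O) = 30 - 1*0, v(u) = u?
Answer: -658016992778/45794787 ≈ -14369.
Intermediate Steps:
x(a, O) = 30 (x(a, O) = 30 + 0 = 30)
(x(v(-10), -93)/(-12647) + 5912/((-1207*6))) - 14368 = (30/(-12647) + 5912/((-1207*6))) - 14368 = (30*(-1/12647) + 5912/(-7242)) - 14368 = (-30/12647 + 5912*(-1/7242)) - 14368 = (-30/12647 - 2956/3621) - 14368 = -37493162/45794787 - 14368 = -658016992778/45794787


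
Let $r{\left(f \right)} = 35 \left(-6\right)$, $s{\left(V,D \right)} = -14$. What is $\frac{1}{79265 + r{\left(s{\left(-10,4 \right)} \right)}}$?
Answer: $\frac{1}{79055} \approx 1.2649 \cdot 10^{-5}$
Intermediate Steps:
$r{\left(f \right)} = -210$
$\frac{1}{79265 + r{\left(s{\left(-10,4 \right)} \right)}} = \frac{1}{79265 - 210} = \frac{1}{79055}$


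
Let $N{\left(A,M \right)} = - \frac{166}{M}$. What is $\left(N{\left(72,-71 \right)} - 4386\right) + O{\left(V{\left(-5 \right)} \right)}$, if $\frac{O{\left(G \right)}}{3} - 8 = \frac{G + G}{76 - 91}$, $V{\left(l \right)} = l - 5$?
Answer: $- \frac{309252}{71} \approx -4355.7$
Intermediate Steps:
$V{\left(l \right)} = -5 + l$ ($V{\left(l \right)} = l - 5 = -5 + l$)
$O{\left(G \right)} = 24 - \frac{2 G}{5}$ ($O{\left(G \right)} = 24 + 3 \frac{G + G}{76 - 91} = 24 + 3 \frac{2 G}{-15} = 24 + 3 \cdot 2 G \left(- \frac{1}{15}\right) = 24 + 3 \left(- \frac{2 G}{15}\right) = 24 - \frac{2 G}{5}$)
$\left(N{\left(72,-71 \right)} - 4386\right) + O{\left(V{\left(-5 \right)} \right)} = \left(- \frac{166}{-71} - 4386\right) + \left(24 - \frac{2 \left(-5 - 5\right)}{5}\right) = \left(\left(-166\right) \left(- \frac{1}{71}\right) - 4386\right) + \left(24 - -4\right) = \left(\frac{166}{71} - 4386\right) + \left(24 + 4\right) = - \frac{311240}{71} + 28 = - \frac{309252}{71}$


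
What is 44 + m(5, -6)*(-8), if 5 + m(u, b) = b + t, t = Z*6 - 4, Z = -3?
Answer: 308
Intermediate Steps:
t = -22 (t = -3*6 - 4 = -18 - 4 = -22)
m(u, b) = -27 + b (m(u, b) = -5 + (b - 22) = -5 + (-22 + b) = -27 + b)
44 + m(5, -6)*(-8) = 44 + (-27 - 6)*(-8) = 44 - 33*(-8) = 44 + 264 = 308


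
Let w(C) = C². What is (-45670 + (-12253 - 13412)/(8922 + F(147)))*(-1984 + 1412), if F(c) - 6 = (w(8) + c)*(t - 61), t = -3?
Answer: 208960255/8 ≈ 2.6120e+7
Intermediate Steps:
F(c) = -4090 - 64*c (F(c) = 6 + (8² + c)*(-3 - 61) = 6 + (64 + c)*(-64) = 6 + (-4096 - 64*c) = -4090 - 64*c)
(-45670 + (-12253 - 13412)/(8922 + F(147)))*(-1984 + 1412) = (-45670 + (-12253 - 13412)/(8922 + (-4090 - 64*147)))*(-1984 + 1412) = (-45670 - 25665/(8922 + (-4090 - 9408)))*(-572) = (-45670 - 25665/(8922 - 13498))*(-572) = (-45670 - 25665/(-4576))*(-572) = (-45670 - 25665*(-1/4576))*(-572) = (-45670 + 25665/4576)*(-572) = -208960255/4576*(-572) = 208960255/8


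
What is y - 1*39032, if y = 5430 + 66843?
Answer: 33241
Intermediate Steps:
y = 72273
y - 1*39032 = 72273 - 1*39032 = 72273 - 39032 = 33241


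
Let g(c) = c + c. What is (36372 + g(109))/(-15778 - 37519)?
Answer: -36590/53297 ≈ -0.68653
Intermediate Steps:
g(c) = 2*c
(36372 + g(109))/(-15778 - 37519) = (36372 + 2*109)/(-15778 - 37519) = (36372 + 218)/(-53297) = 36590*(-1/53297) = -36590/53297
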